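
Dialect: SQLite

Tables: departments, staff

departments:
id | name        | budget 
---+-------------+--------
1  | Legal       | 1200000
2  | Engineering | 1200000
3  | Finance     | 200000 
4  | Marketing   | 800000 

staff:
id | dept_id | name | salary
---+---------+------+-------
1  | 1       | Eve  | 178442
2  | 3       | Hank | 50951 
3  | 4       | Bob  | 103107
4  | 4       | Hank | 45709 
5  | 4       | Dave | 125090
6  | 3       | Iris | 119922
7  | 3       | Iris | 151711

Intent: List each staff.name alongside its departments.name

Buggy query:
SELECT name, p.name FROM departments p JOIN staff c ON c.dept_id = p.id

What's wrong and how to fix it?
Bug: 'name' exists in both joined tables, so the database can't tell which one is meant

Fix: Qualify the column with its table alias (c.name)

Corrected query:
SELECT c.name, p.name FROM departments p JOIN staff c ON c.dept_id = p.id

Result:
name | name     
-----+----------
Eve  | Legal    
Hank | Finance  
Bob  | Marketing
Hank | Marketing
Dave | Marketing
Iris | Finance  
Iris | Finance  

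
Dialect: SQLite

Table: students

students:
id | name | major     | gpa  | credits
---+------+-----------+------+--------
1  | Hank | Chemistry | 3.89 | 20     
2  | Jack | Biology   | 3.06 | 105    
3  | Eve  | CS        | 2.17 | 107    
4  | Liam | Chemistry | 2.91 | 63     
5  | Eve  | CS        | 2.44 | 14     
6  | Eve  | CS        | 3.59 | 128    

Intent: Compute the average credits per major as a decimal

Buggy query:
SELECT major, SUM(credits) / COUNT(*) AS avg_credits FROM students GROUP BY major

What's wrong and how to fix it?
Bug: SUM(credits) and COUNT(*) are both integers; the division truncates the fractional part

Fix: Multiply by 1.0 (or CAST to REAL) to force floating-point division

Corrected query:
SELECT major, SUM(credits) * 1.0 / COUNT(*) AS avg_credits FROM students GROUP BY major

Result:
major     | avg_credits
----------+------------
Biology   | 105        
CS        | 83         
Chemistry | 41.5       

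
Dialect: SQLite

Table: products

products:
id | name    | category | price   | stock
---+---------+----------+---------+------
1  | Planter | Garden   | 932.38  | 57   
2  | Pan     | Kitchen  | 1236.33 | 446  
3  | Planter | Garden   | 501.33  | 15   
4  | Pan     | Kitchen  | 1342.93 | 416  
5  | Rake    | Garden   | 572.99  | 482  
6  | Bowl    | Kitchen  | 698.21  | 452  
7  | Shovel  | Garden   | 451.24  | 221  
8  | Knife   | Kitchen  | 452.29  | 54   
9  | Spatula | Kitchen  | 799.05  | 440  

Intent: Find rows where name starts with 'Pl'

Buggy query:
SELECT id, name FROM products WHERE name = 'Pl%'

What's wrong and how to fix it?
Bug: Wildcards only work with LIKE; '=' treats '%' as a literal character

Fix: Replace '=' with LIKE so 'Pl%' is treated as a pattern

Corrected query:
SELECT id, name FROM products WHERE name LIKE 'Pl%'

Result:
id | name   
---+--------
1  | Planter
3  | Planter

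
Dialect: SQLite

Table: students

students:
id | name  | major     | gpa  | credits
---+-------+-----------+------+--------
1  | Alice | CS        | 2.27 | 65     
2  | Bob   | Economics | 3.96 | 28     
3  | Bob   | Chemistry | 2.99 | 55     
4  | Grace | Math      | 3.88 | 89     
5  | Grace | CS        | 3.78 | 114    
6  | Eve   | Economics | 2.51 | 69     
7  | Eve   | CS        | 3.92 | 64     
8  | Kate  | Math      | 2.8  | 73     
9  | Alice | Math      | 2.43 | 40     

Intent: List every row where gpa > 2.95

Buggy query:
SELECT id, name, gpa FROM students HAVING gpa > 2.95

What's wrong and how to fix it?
Bug: This is a non-aggregate query (no GROUP BY, no aggregates), so in SQLite the HAVING clause is invalid here; a row-level condition belongs in WHERE

Fix: Replace HAVING with WHERE since the condition applies to individual rows

Corrected query:
SELECT id, name, gpa FROM students WHERE gpa > 2.95

Result:
id | name  | gpa 
---+-------+-----
2  | Bob   | 3.96
3  | Bob   | 2.99
4  | Grace | 3.88
5  | Grace | 3.78
7  | Eve   | 3.92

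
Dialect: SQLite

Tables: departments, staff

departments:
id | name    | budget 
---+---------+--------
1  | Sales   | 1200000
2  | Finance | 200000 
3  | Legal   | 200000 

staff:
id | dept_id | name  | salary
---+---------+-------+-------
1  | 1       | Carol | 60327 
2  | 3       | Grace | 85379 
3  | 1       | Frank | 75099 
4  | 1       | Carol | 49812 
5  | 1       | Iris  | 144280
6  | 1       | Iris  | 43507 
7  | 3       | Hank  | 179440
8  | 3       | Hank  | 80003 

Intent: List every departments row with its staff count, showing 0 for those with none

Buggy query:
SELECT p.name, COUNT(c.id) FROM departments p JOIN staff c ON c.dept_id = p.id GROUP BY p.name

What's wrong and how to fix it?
Bug: INNER JOIN drops departments rows that have no matching staff rows

Fix: Use LEFT JOIN so parents without children still appear (COUNT(c.id) gives 0)

Corrected query:
SELECT p.name, COUNT(c.id) FROM departments p LEFT JOIN staff c ON c.dept_id = p.id GROUP BY p.name

Result:
name    | COUNT(c.id)
--------+------------
Finance | 0          
Legal   | 3          
Sales   | 5          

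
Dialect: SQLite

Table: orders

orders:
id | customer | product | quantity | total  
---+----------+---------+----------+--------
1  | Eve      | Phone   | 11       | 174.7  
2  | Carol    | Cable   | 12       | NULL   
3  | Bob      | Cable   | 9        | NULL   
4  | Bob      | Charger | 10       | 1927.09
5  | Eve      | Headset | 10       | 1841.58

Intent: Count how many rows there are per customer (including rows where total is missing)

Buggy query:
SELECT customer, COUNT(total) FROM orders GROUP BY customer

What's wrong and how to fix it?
Bug: COUNT(column) counts non-NULL values only; rows with NULL total aren't counted

Fix: Use COUNT(*) to count all rows regardless of NULL

Corrected query:
SELECT customer, COUNT(*) FROM orders GROUP BY customer

Result:
customer | COUNT(*)
---------+---------
Bob      | 2       
Carol    | 1       
Eve      | 2       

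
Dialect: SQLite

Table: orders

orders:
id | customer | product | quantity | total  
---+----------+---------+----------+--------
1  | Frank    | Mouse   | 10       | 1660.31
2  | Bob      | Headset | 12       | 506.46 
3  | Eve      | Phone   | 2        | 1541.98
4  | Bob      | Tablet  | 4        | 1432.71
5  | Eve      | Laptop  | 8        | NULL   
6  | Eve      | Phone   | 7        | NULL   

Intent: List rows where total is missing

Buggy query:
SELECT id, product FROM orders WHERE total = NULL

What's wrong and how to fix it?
Bug: '= NULL' is always unknown in SQL three-valued logic, so no rows match

Fix: Replace '= NULL' with 'IS NULL'

Corrected query:
SELECT id, product FROM orders WHERE total IS NULL

Result:
id | product
---+--------
5  | Laptop 
6  | Phone  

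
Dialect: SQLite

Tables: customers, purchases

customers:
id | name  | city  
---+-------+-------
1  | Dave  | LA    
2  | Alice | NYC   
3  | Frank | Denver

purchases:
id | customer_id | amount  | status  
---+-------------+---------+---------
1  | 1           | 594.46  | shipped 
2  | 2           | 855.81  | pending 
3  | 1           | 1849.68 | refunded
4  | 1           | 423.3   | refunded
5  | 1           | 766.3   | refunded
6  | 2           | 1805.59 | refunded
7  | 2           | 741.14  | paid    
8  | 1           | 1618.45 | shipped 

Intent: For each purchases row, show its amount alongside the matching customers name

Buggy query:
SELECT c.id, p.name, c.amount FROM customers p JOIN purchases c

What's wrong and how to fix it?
Bug: Missing join condition: each purchases row is matched to all customers rows instead of just its own

Fix: Specify the join condition linking the foreign key to the parent id

Corrected query:
SELECT c.id, p.name, c.amount FROM customers p JOIN purchases c ON c.customer_id = p.id

Result:
id | name  | amount 
---+-------+--------
1  | Dave  | 594.46 
2  | Alice | 855.81 
3  | Dave  | 1849.68
4  | Dave  | 423.3  
5  | Dave  | 766.3  
6  | Alice | 1805.59
7  | Alice | 741.14 
8  | Dave  | 1618.45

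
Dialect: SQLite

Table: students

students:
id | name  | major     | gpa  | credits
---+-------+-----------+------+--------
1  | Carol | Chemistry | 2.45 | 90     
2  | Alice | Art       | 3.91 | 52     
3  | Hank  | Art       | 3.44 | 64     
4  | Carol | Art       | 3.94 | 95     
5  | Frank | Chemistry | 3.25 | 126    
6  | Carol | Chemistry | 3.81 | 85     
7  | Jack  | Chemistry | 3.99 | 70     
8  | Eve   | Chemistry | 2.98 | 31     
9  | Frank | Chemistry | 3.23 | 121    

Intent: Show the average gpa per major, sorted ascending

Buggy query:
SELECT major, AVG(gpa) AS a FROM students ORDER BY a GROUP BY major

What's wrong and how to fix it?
Bug: GROUP BY must precede ORDER BY

Fix: Reorder: SELECT … FROM … GROUP BY … ORDER BY …

Corrected query:
SELECT major, AVG(gpa) AS a FROM students GROUP BY major ORDER BY a

Result:
major     | a       
----------+---------
Chemistry | 3.285   
Art       | 3.763333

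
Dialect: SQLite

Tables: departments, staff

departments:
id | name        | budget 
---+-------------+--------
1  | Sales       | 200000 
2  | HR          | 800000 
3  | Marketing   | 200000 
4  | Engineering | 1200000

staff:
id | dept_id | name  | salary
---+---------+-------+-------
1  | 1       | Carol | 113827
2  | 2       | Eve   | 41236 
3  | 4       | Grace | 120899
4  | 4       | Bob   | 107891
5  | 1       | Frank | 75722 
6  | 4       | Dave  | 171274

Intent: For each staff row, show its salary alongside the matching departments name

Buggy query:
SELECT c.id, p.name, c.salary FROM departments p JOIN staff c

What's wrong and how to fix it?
Bug: JOIN with no ON clause produces a cartesian product; every staff row pairs with every departments row

Fix: Specify the join condition linking the foreign key to the parent id

Corrected query:
SELECT c.id, p.name, c.salary FROM departments p JOIN staff c ON c.dept_id = p.id

Result:
id | name        | salary
---+-------------+-------
1  | Sales       | 113827
2  | HR          | 41236 
3  | Engineering | 120899
4  | Engineering | 107891
5  | Sales       | 75722 
6  | Engineering | 171274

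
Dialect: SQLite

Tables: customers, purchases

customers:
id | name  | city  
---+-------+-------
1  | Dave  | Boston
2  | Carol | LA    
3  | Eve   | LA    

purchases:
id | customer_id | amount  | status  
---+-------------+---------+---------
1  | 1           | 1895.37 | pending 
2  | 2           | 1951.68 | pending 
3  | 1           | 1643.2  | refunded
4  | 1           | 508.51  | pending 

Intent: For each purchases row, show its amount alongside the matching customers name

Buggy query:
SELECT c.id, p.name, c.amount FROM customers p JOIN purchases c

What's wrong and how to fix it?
Bug: JOIN with no ON clause produces a cartesian product; every purchases row pairs with every customers row

Fix: Add ON c.customer_id = p.id to the JOIN

Corrected query:
SELECT c.id, p.name, c.amount FROM customers p JOIN purchases c ON c.customer_id = p.id

Result:
id | name  | amount 
---+-------+--------
1  | Dave  | 1895.37
2  | Carol | 1951.68
3  | Dave  | 1643.2 
4  | Dave  | 508.51 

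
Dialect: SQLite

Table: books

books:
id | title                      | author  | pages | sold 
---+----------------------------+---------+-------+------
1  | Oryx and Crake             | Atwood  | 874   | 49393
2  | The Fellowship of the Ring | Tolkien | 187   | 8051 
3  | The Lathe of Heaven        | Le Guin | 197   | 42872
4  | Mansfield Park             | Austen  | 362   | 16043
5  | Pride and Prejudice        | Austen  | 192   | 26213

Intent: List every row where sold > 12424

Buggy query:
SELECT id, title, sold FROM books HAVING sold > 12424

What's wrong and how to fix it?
Bug: This is a non-aggregate query (no GROUP BY, no aggregates), so in SQLite the HAVING clause is invalid here; a row-level condition belongs in WHERE

Fix: Use WHERE for row-level filtering

Corrected query:
SELECT id, title, sold FROM books WHERE sold > 12424

Result:
id | title               | sold 
---+---------------------+------
1  | Oryx and Crake      | 49393
3  | The Lathe of Heaven | 42872
4  | Mansfield Park      | 16043
5  | Pride and Prejudice | 26213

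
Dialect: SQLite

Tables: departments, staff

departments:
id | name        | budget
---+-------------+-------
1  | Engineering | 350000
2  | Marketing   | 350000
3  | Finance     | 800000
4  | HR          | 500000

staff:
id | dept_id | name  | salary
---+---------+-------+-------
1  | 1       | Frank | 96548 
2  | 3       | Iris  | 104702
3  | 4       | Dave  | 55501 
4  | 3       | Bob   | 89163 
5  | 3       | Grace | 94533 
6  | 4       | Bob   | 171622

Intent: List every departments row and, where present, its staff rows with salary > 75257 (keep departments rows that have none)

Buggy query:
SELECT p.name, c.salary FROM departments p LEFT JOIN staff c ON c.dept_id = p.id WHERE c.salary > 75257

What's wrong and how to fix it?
Bug: A WHERE condition on the right-hand table after LEFT JOIN drops unmatched parents

Fix: Move the right-table condition into the ON clause so unmatched parents are kept

Corrected query:
SELECT p.name, c.salary FROM departments p LEFT JOIN staff c ON c.dept_id = p.id AND c.salary > 75257

Result:
name        | salary
------------+-------
Engineering | 96548 
Marketing   | NULL  
Finance     | 89163 
Finance     | 94533 
Finance     | 104702
HR          | 171622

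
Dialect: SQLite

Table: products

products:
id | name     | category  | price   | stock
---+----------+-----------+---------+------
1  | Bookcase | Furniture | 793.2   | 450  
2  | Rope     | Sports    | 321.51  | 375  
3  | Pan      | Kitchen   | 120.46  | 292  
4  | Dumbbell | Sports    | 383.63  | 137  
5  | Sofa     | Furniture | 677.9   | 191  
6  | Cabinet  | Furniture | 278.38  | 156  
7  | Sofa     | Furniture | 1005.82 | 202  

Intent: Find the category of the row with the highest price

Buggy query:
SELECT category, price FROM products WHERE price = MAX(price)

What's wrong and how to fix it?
Bug: MAX(price) is an aggregate and cannot be used directly in WHERE

Fix: Wrap MAX in a scalar subquery so WHERE compares against a single value

Corrected query:
SELECT category, price FROM products WHERE price = (SELECT MAX(price) FROM products)

Result:
category  | price  
----------+--------
Furniture | 1005.82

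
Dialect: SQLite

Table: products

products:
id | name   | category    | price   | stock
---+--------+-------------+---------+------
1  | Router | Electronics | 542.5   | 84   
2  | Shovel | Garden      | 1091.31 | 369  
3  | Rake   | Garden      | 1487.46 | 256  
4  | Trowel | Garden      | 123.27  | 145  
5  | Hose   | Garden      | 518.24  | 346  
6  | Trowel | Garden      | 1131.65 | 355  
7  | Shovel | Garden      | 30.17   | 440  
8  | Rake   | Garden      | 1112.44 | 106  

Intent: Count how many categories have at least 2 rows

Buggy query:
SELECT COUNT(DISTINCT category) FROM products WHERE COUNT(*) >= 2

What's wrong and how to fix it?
Bug: WHERE filters individual rows, not groups, so a group-level COUNT is invalid there

Fix: Use a subquery that GROUPs and filters with HAVING, then count its rows

Corrected query:
SELECT COUNT(*) FROM (SELECT category FROM products GROUP BY category HAVING COUNT(*) >= 2)

Result:
COUNT(*)
--------
1       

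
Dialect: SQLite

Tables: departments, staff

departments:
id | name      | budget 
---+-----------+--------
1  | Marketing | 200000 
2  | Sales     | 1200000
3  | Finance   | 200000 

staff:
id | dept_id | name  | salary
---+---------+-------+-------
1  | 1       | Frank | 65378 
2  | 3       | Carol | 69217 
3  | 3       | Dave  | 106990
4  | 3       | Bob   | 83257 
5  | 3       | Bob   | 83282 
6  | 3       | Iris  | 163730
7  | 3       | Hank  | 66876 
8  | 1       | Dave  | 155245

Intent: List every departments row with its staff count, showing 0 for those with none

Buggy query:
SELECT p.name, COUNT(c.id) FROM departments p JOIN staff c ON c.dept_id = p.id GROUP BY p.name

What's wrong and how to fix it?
Bug: INNER JOIN drops departments rows that have no matching staff rows

Fix: Use LEFT JOIN so parents without children still appear (COUNT(c.id) gives 0)

Corrected query:
SELECT p.name, COUNT(c.id) FROM departments p LEFT JOIN staff c ON c.dept_id = p.id GROUP BY p.name

Result:
name      | COUNT(c.id)
----------+------------
Finance   | 6          
Marketing | 2          
Sales     | 0          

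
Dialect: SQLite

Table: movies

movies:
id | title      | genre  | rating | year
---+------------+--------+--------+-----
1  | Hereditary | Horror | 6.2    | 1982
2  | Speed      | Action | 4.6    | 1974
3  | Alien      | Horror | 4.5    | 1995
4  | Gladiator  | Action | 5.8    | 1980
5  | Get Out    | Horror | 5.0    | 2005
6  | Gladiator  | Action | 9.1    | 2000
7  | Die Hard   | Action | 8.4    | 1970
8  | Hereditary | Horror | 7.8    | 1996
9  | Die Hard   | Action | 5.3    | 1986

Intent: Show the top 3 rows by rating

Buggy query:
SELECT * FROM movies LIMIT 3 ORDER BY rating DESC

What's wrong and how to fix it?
Bug: ORDER BY cannot follow LIMIT; LIMIT is the final clause

Fix: Swap the clauses: ORDER BY first, then LIMIT

Corrected query:
SELECT * FROM movies ORDER BY rating DESC LIMIT 3

Result:
id | title      | genre  | rating | year
---+------------+--------+--------+-----
6  | Gladiator  | Action | 9.1    | 2000
7  | Die Hard   | Action | 8.4    | 1970
8  | Hereditary | Horror | 7.8    | 1996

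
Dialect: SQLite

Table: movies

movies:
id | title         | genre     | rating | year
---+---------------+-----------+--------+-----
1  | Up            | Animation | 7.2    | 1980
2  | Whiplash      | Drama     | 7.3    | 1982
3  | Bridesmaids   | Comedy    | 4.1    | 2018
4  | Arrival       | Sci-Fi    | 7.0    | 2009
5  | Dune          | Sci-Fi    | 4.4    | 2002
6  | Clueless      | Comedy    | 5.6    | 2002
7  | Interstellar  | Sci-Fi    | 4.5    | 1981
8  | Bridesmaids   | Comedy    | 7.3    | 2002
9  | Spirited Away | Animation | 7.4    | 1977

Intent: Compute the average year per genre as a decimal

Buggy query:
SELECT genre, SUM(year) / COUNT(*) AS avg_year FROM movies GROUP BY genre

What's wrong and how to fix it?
Bug: SUM(year) and COUNT(*) are both integers; the division truncates the fractional part

Fix: Cast one side to REAL so the division keeps the fractional part

Corrected query:
SELECT genre, SUM(year) * 1.0 / COUNT(*) AS avg_year FROM movies GROUP BY genre

Result:
genre     | avg_year   
----------+------------
Animation | 1978.5     
Comedy    | 2007.333333
Drama     | 1982       
Sci-Fi    | 1997.333333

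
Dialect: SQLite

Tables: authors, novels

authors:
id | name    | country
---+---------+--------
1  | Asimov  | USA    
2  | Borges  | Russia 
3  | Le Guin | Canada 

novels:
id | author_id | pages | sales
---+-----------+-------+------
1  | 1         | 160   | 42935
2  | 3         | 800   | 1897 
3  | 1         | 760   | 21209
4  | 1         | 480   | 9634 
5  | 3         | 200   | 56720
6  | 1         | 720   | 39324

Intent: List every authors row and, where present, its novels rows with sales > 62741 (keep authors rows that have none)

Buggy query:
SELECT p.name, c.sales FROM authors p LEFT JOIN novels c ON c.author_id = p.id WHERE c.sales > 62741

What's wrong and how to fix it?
Bug: A WHERE condition on the right-hand table after LEFT JOIN drops unmatched parents

Fix: Put 'c.sales > 62741' in the JOIN's ON clause instead of WHERE

Corrected query:
SELECT p.name, c.sales FROM authors p LEFT JOIN novels c ON c.author_id = p.id AND c.sales > 62741

Result:
name    | sales
--------+------
Asimov  | NULL 
Borges  | NULL 
Le Guin | NULL 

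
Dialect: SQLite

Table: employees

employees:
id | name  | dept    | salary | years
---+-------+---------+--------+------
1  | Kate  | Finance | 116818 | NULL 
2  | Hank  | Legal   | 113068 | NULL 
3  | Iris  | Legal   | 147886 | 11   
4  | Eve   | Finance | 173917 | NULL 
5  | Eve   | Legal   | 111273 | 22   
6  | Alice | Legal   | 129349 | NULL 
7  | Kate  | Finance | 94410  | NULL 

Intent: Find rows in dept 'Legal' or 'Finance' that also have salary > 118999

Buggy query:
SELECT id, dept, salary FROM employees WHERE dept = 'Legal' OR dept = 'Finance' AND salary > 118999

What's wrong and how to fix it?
Bug: Without parentheses, AND is evaluated before OR, so the salary filter only applies to the 'Finance' branch

Fix: Add parentheses around the OR so the AND applies to both alternatives

Corrected query:
SELECT id, dept, salary FROM employees WHERE (dept = 'Legal' OR dept = 'Finance') AND salary > 118999

Result:
id | dept    | salary
---+---------+-------
3  | Legal   | 147886
4  | Finance | 173917
6  | Legal   | 129349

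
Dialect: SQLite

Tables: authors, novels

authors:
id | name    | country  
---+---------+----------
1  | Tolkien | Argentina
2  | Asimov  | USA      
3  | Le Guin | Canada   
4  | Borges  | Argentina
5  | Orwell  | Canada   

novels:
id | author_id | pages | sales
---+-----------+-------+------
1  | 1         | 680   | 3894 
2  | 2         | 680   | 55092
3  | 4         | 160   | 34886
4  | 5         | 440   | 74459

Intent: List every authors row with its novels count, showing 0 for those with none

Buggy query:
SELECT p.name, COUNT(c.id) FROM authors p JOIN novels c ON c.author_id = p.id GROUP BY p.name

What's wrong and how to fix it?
Bug: INNER JOIN drops authors rows that have no matching novels rows

Fix: Use LEFT JOIN so parents without children still appear (COUNT(c.id) gives 0)

Corrected query:
SELECT p.name, COUNT(c.id) FROM authors p LEFT JOIN novels c ON c.author_id = p.id GROUP BY p.name

Result:
name    | COUNT(c.id)
--------+------------
Asimov  | 1          
Borges  | 1          
Le Guin | 0          
Orwell  | 1          
Tolkien | 1          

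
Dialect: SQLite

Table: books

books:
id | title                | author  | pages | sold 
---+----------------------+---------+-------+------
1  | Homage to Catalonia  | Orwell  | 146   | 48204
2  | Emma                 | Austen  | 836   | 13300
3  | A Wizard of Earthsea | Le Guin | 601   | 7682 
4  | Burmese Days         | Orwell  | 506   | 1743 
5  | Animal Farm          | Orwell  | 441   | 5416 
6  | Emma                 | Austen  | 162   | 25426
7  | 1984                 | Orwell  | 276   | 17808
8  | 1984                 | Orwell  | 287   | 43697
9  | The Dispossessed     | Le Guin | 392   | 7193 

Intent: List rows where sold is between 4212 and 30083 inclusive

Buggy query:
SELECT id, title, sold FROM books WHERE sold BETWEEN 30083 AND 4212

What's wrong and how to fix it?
Bug: The bounds are reversed; BETWEEN a AND b requires a <= b to match anything

Fix: Write BETWEEN 4212 AND 30083

Corrected query:
SELECT id, title, sold FROM books WHERE sold BETWEEN 4212 AND 30083

Result:
id | title                | sold 
---+----------------------+------
2  | Emma                 | 13300
3  | A Wizard of Earthsea | 7682 
5  | Animal Farm          | 5416 
6  | Emma                 | 25426
7  | 1984                 | 17808
9  | The Dispossessed     | 7193 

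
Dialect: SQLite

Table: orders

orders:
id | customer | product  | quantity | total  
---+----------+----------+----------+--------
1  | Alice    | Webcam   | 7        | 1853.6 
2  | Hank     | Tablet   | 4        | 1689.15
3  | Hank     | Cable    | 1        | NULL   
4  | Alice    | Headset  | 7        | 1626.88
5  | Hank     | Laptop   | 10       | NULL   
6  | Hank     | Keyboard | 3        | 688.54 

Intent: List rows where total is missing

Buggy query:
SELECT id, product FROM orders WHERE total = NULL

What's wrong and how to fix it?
Bug: '= NULL' is always unknown in SQL three-valued logic, so no rows match

Fix: Replace '= NULL' with 'IS NULL'

Corrected query:
SELECT id, product FROM orders WHERE total IS NULL

Result:
id | product
---+--------
3  | Cable  
5  | Laptop 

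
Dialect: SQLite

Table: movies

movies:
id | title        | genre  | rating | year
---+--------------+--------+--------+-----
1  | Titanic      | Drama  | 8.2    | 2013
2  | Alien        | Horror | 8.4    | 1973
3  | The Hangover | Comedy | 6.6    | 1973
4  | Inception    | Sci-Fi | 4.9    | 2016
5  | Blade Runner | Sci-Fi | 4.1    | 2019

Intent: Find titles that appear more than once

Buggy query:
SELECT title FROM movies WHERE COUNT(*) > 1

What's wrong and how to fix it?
Bug: WHERE can't reference COUNT(*); aggregates are computed after WHERE

Fix: GROUP BY title, then filter groups with HAVING COUNT(*) > 1

Corrected query:
SELECT title FROM movies GROUP BY title HAVING COUNT(*) > 1

Result:
(no rows)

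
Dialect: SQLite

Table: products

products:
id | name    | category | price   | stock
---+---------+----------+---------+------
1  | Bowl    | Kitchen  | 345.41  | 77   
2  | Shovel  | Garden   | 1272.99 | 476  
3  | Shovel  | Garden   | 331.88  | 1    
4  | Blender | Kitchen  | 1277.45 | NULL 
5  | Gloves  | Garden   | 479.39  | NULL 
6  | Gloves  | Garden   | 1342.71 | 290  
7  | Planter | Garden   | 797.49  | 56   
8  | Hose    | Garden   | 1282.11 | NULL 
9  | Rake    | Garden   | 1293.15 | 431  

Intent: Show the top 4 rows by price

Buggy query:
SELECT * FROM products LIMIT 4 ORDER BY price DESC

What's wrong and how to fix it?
Bug: LIMIT must come after ORDER BY

Fix: Swap the clauses: ORDER BY first, then LIMIT

Corrected query:
SELECT * FROM products ORDER BY price DESC LIMIT 4

Result:
id | name    | category | price   | stock
---+---------+----------+---------+------
6  | Gloves  | Garden   | 1342.71 | 290  
9  | Rake    | Garden   | 1293.15 | 431  
8  | Hose    | Garden   | 1282.11 | NULL 
4  | Blender | Kitchen  | 1277.45 | NULL 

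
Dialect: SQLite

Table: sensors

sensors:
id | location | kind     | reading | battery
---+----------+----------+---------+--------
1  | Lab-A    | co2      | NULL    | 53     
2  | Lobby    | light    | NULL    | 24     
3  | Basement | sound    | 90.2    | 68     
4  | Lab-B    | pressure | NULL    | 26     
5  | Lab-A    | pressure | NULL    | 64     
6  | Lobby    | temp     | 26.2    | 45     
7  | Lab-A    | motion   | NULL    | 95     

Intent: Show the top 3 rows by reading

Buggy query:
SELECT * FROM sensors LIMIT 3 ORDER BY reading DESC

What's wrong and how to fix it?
Bug: ORDER BY cannot follow LIMIT; LIMIT is the final clause

Fix: Swap the clauses: ORDER BY first, then LIMIT

Corrected query:
SELECT * FROM sensors ORDER BY reading DESC LIMIT 3

Result:
id | location | kind  | reading | battery
---+----------+-------+---------+--------
3  | Basement | sound | 90.2    | 68     
6  | Lobby    | temp  | 26.2    | 45     
1  | Lab-A    | co2   | NULL    | 53     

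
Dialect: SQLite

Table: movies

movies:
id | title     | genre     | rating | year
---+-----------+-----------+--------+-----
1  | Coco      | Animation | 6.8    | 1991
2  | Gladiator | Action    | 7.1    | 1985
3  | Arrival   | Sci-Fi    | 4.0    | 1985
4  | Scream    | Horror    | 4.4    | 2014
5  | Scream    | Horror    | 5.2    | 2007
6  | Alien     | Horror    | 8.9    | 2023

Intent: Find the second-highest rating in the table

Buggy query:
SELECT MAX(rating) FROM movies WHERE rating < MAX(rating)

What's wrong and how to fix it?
Bug: The inner MAX is an aggregate inside WHERE, which is not allowed

Fix: Put the inner MAX in a scalar subquery

Corrected query:
SELECT MAX(rating) FROM movies WHERE rating < (SELECT MAX(rating) FROM movies)

Result:
MAX(rating)
-----------
7.1        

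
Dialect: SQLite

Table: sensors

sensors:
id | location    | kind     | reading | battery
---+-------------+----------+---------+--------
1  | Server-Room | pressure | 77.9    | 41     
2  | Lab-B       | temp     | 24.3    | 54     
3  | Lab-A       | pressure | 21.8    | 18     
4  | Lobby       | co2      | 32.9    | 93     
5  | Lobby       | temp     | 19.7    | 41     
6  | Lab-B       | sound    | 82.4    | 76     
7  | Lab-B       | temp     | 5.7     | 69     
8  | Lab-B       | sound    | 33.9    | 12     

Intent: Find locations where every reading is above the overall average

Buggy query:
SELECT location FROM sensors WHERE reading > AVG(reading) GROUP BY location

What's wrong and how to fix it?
Bug: WHERE evaluates per row before aggregation, so AVG() is unavailable

Fix: Compute the overall average in a scalar subquery and compare each group's MIN against it in HAVING

Corrected query:
SELECT location FROM sensors GROUP BY location HAVING MIN(reading) > (SELECT AVG(reading) FROM sensors)

Result:
location   
-----------
Server-Room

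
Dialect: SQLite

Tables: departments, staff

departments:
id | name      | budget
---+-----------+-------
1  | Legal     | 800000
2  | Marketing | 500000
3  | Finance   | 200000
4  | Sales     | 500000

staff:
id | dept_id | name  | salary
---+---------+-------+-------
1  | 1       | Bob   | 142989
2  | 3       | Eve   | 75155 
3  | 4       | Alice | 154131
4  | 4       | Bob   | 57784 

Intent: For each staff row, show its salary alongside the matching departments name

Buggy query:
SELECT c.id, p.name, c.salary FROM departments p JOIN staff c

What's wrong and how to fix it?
Bug: Missing join condition: each staff row is matched to all departments rows instead of just its own

Fix: Specify the join condition linking the foreign key to the parent id

Corrected query:
SELECT c.id, p.name, c.salary FROM departments p JOIN staff c ON c.dept_id = p.id

Result:
id | name    | salary
---+---------+-------
1  | Legal   | 142989
2  | Finance | 75155 
3  | Sales   | 154131
4  | Sales   | 57784 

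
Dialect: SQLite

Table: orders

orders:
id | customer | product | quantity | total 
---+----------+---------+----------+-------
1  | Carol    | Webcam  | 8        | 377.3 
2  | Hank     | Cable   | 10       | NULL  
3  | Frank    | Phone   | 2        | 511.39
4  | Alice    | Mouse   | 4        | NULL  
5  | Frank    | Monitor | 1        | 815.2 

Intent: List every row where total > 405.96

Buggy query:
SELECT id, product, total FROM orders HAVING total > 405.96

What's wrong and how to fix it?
Bug: This is a non-aggregate query (no GROUP BY, no aggregates), so in SQLite the HAVING clause is invalid here; a row-level condition belongs in WHERE

Fix: Use WHERE for row-level filtering

Corrected query:
SELECT id, product, total FROM orders WHERE total > 405.96

Result:
id | product | total 
---+---------+-------
3  | Phone   | 511.39
5  | Monitor | 815.2 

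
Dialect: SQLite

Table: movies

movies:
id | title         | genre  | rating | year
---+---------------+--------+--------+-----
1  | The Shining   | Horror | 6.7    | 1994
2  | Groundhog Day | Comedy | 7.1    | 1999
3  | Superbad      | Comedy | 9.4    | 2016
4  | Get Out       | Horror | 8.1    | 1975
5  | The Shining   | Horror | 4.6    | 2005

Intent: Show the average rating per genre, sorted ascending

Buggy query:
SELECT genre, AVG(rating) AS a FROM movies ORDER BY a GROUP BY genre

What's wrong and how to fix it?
Bug: GROUP BY must precede ORDER BY

Fix: Move ORDER BY to the end, after GROUP BY

Corrected query:
SELECT genre, AVG(rating) AS a FROM movies GROUP BY genre ORDER BY a

Result:
genre  | a       
-------+---------
Horror | 6.466667
Comedy | 8.25    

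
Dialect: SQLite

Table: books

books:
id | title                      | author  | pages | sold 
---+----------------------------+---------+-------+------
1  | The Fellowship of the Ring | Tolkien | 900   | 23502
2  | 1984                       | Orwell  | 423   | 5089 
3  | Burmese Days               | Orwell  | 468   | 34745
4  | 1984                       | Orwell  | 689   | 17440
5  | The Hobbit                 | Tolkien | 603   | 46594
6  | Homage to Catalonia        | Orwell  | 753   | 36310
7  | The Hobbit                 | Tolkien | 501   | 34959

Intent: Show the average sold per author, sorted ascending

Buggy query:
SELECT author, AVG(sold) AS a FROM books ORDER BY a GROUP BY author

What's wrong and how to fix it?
Bug: GROUP BY must precede ORDER BY

Fix: Reorder: SELECT … FROM … GROUP BY … ORDER BY …

Corrected query:
SELECT author, AVG(sold) AS a FROM books GROUP BY author ORDER BY a

Result:
author  | a           
--------+-------------
Orwell  | 23396       
Tolkien | 35018.333333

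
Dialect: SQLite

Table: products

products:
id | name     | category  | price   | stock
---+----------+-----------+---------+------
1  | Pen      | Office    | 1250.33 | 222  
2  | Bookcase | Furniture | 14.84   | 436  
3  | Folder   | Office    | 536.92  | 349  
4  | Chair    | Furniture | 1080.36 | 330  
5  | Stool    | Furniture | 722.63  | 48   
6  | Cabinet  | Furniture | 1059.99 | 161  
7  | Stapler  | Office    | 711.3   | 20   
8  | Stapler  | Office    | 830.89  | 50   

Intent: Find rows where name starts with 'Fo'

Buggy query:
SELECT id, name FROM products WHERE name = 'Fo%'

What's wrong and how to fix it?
Bug: Wildcards only work with LIKE; '=' treats '%' as a literal character

Fix: Use LIKE for wildcard pattern matching

Corrected query:
SELECT id, name FROM products WHERE name LIKE 'Fo%'

Result:
id | name  
---+-------
3  | Folder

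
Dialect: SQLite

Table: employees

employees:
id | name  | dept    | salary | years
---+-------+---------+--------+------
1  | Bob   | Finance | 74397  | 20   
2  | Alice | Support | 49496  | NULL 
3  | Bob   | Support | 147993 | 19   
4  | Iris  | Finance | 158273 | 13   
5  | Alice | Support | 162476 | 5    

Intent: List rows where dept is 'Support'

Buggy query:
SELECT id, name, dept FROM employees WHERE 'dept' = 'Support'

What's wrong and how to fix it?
Bug: Single quotes denote string literals in SQL; the column name is being compared as a constant string

Fix: Reference the column as dept without single quotes

Corrected query:
SELECT id, name, dept FROM employees WHERE dept = 'Support'

Result:
id | name  | dept   
---+-------+--------
2  | Alice | Support
3  | Bob   | Support
5  | Alice | Support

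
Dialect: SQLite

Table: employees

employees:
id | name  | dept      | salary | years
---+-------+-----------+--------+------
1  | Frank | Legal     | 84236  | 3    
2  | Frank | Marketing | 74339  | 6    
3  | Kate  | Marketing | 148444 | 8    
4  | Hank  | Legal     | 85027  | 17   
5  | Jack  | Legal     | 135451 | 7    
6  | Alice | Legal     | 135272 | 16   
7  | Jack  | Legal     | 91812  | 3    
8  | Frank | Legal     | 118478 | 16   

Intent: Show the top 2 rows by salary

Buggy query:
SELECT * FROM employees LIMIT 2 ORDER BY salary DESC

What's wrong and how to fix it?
Bug: LIMIT must come after ORDER BY

Fix: Swap the clauses: ORDER BY first, then LIMIT

Corrected query:
SELECT * FROM employees ORDER BY salary DESC LIMIT 2

Result:
id | name | dept      | salary | years
---+------+-----------+--------+------
3  | Kate | Marketing | 148444 | 8    
5  | Jack | Legal     | 135451 | 7    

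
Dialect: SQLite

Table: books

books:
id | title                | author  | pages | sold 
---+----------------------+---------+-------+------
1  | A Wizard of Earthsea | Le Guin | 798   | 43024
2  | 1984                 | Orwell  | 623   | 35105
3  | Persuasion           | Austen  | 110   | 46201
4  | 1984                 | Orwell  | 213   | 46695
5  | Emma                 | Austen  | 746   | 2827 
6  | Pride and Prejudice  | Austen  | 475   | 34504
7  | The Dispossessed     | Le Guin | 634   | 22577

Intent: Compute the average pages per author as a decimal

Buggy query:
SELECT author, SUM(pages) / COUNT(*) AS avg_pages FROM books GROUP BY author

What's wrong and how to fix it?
Bug: SUM(pages) and COUNT(*) are both integers; the division truncates the fractional part

Fix: Cast one side to REAL so the division keeps the fractional part

Corrected query:
SELECT author, SUM(pages) * 1.0 / COUNT(*) AS avg_pages FROM books GROUP BY author

Result:
author  | avg_pages 
--------+-----------
Austen  | 443.666667
Le Guin | 716       
Orwell  | 418       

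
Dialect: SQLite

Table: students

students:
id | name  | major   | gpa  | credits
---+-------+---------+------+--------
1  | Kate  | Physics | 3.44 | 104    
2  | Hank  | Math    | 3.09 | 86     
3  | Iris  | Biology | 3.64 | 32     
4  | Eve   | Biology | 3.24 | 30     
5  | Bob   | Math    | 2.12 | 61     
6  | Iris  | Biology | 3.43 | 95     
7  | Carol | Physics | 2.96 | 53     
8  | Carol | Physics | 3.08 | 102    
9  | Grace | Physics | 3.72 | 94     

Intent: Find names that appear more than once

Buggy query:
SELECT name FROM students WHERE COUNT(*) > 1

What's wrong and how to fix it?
Bug: COUNT(*) is an aggregate and cannot be used in WHERE

Fix: Group first, then use HAVING for the count condition

Corrected query:
SELECT name FROM students GROUP BY name HAVING COUNT(*) > 1

Result:
name 
-----
Carol
Iris 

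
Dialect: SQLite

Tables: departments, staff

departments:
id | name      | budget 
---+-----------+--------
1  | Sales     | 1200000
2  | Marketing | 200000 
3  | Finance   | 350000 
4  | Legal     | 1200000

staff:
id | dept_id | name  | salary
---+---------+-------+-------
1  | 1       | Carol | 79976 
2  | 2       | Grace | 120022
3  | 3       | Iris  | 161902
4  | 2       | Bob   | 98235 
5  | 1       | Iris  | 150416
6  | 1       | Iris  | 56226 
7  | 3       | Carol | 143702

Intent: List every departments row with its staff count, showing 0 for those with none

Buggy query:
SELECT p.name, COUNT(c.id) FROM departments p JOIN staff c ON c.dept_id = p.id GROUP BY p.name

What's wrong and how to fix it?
Bug: An inner join excludes parents with zero children

Fix: Switch to LEFT JOIN to retain unmatched parent rows

Corrected query:
SELECT p.name, COUNT(c.id) FROM departments p LEFT JOIN staff c ON c.dept_id = p.id GROUP BY p.name

Result:
name      | COUNT(c.id)
----------+------------
Finance   | 2          
Legal     | 0          
Marketing | 2          
Sales     | 3          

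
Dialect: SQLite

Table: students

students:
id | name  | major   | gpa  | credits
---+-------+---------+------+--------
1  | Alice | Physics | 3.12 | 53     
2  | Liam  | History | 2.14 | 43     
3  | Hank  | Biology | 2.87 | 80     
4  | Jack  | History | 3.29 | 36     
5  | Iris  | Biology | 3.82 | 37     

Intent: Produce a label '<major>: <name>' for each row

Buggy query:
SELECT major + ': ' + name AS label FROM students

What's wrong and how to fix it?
Bug: '+' is numeric addition; on text columns SQLite converts them to 0 instead of concatenating

Fix: Replace + with || to concatenate text

Corrected query:
SELECT major || ': ' || name AS label FROM students

Result:
label         
--------------
Physics: Alice
History: Liam 
Biology: Hank 
History: Jack 
Biology: Iris 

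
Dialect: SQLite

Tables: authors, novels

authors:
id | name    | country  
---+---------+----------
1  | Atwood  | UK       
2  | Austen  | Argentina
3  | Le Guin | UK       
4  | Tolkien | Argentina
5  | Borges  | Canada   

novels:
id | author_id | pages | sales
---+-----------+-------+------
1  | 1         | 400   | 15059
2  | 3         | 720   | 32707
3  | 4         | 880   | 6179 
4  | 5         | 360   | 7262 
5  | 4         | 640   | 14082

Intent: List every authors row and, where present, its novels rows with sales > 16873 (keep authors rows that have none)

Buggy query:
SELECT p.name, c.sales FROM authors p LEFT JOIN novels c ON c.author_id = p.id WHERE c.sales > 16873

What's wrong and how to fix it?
Bug: Filtering c.sales in WHERE discards the NULL rows produced by LEFT JOIN, turning it into an inner join

Fix: Put 'c.sales > 16873' in the JOIN's ON clause instead of WHERE

Corrected query:
SELECT p.name, c.sales FROM authors p LEFT JOIN novels c ON c.author_id = p.id AND c.sales > 16873

Result:
name    | sales
--------+------
Atwood  | NULL 
Austen  | NULL 
Le Guin | 32707
Tolkien | NULL 
Borges  | NULL 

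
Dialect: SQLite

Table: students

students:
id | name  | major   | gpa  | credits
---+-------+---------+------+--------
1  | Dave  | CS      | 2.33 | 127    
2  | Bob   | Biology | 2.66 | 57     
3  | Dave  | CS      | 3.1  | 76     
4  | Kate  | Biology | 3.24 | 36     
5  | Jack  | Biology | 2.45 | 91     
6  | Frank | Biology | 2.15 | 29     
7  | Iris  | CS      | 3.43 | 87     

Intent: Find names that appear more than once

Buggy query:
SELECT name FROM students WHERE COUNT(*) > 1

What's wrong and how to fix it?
Bug: WHERE can't reference COUNT(*); aggregates are computed after WHERE

Fix: GROUP BY name, then filter groups with HAVING COUNT(*) > 1

Corrected query:
SELECT name FROM students GROUP BY name HAVING COUNT(*) > 1

Result:
name
----
Dave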